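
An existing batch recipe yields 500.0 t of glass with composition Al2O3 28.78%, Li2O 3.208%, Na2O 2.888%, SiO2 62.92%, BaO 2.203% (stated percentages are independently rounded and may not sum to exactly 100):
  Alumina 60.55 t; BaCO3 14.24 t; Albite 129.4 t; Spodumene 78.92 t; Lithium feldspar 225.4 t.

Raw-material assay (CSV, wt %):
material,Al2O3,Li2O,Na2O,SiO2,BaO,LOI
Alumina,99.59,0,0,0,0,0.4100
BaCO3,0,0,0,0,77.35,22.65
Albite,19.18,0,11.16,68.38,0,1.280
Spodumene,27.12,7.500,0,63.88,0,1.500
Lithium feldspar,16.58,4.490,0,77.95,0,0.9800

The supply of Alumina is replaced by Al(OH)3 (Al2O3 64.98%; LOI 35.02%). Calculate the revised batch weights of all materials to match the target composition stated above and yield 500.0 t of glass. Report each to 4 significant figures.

The working math maintains full precision at all times; mid-chain values are displayed (rounded to four significant digits) as written; each reported number receives exactly one rounding — derived quantities are computed at full precision (yield, glass mass, five oxide percentages, totals, LOI) from the weighed amounts for 500.0 t of glass, as written in the question or the answer.
Target masses of each oxide per 500.0 t glass:
  Al2O3: 28.78% × 500.0 = 143.9 t
  Li2O: 3.208% × 500.0 = 16.04 t
  Na2O: 2.888% × 500.0 = 14.44 t
  SiO2: 62.92% × 500.0 = 314.6 t
  BaO: 2.203% × 500.0 = 11.02 t
Mass-balance tally per oxide on the weights just shown, on the stated basis (sums match the target masses net of answer rounding effects):
  Al2O3: 92.81·0.6498 + 129.4·0.1918 + 78.92·0.2712 + 225.4·0.1658 = 143.9 t (target 143.9 t)
  Li2O: 78.92·0.07500 + 225.4·0.04490 = 16.04 t (target 16.04 t)
  Na2O: 129.4·0.1116 = 14.44 t (target 14.44 t)
  SiO2: 129.4·0.6838 + 78.92·0.6388 + 225.4·0.7795 = 314.6 t (target 314.6 t)
  BaO: 14.24·0.7735 = 11.01 t (target 11.02 t)
Glass-mass bookkeeping: batch total minus LOI = 500.0 t (the targets, summed, come to 500.0 t; basis as stated: 500.0 t — deltas are rounding alone).
Batch total: Σ batch = 540.8 t; LOI loss = Σ batch·LOI = 40.78 t; yield = glass ÷ total batch = 92.46%.

Revised batch per 500.0 t glass:
  Al(OH)3: 92.81 t
  BaCO3: 14.24 t
  Albite: 129.4 t
  Spodumene: 78.92 t
  Lithium feldspar: 225.4 t
Total batch = 540.8 t; LOI loss = 40.78 t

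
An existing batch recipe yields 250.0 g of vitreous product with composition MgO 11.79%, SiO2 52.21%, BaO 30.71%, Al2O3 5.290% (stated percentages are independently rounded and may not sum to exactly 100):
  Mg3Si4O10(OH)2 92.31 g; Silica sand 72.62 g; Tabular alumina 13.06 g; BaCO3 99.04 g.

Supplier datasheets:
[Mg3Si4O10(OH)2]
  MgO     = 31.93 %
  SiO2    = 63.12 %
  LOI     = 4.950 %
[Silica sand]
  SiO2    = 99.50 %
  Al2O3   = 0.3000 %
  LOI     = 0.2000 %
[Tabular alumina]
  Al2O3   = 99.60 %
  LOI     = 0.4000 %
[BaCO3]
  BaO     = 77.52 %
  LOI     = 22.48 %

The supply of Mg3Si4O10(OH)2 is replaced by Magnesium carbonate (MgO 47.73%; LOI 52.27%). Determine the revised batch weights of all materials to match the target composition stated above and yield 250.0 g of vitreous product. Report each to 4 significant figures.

Mid-chain values are displayed (rounded to 4 significant digits) in the working; the working math holds full float precision end to end — exactly one rounding lands on each reported result — the derived quantities are carried using the weight values on 250.0 g of glass in exact precision (four oxide percentages, the totals, net glass mass, ignition loss, yield), precisely as stated by problem or answer.
The oxide mass targets at 250.0 g vitreous product:
  MgO: 11.79% × 250.0 = 29.48 g
  SiO2: 52.21% × 250.0 = 130.5 g
  BaO: 30.71% × 250.0 = 76.78 g
  Al2O3: 5.290% × 250.0 = 13.22 g
Balance tally, oxide-wise, applying the batch weights above, at the basis given (sum by sum, the targets are met inside rounding margins):
  MgO: 61.75·0.4773 = 29.47 g (target 29.48 g)
  SiO2: 131.2·0.9950 = 130.5 g (target 130.5 g)
  BaO: 99.04·0.7752 = 76.78 g (target 76.78 g)
  Al2O3: 131.2·0.003000 + 12.88·0.9960 = 13.22 g (target 13.22 g)
Glass-mass closure: batch Σ − ignition loss = 250.0 g (the targets, summed, come to 250.0 g; the stated basis being 250.0 g — gaps are rounding artifacts).
Summing the batch: Σ batch = 304.9 g; ignition loss, Σ(batch × LOI) = 54.85 g; yield, glass over the total, = 82.01%.

Revised batch per 250.0 g vitreous product:
  Magnesium carbonate: 61.75 g
  Silica sand: 131.2 g
  Tabular alumina: 12.88 g
  BaCO3: 99.04 g
Total batch = 304.9 g; LOI loss = 54.85 g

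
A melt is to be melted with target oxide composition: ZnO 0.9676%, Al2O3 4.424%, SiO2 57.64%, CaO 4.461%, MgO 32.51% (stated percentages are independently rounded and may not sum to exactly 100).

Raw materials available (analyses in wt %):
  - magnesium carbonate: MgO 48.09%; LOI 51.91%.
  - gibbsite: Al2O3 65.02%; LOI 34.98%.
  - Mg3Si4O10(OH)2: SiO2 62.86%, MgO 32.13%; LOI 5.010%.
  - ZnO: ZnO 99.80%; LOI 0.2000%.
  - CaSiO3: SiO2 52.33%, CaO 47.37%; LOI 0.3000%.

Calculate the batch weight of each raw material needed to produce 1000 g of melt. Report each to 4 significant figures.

Values along the way are printed rounded to 4 significant figures in the printout. The whole derivation runs at exact precision at every stage. Each reported value takes exactly one rounding. All derived quantities (totals, the yield, glass mass, the five compositions, LOI) are re-derived starting from the weights per 1000 g of glass at full precision as quoted within the problem or answer text.
Per-oxide target masses for 1000 g melt:
  ZnO: 0.9676% × 1000 = 9.676 g
  Al2O3: 4.424% × 1000 = 44.24 g
  SiO2: 57.64% × 1000 = 576.4 g
  CaO: 4.461% × 1000 = 44.61 g
  MgO: 32.51% × 1000 = 325.1 g
Mass-balance tally per oxide from the weights as reported, against the basis in use (sums match the target masses given rounding of the digits):
  ZnO: 9.695·0.9980 = 9.676 g (target 9.676 g)
  Al2O3: 68.04·0.6502 = 44.24 g (target 44.24 g)
  SiO2: 838.6·0.6286 + 94.17·0.5233 = 576.4 g (target 576.4 g)
  CaO: 94.17·0.4737 = 44.61 g (target 44.61 g)
  MgO: 115.8·0.4809 + 838.6·0.3213 = 325.1 g (target 325.1 g)
The glass-mass cross-check: whole batch net of LOI = 1000 g (the targets, summed, come to 1000 g; versus the stated basis of 1000 g — rounding explains the deltas).
Whole-batch sum: Σ batch = 1126 g; LOI removed, Σ of batch·LOI: 126.2 g; glass ÷ batch gives a yield of 88.79%.

Batch per 1000 g melt:
  magnesium carbonate: 115.8 g
  gibbsite: 68.04 g
  Mg3Si4O10(OH)2: 838.6 g
  ZnO: 9.695 g
  CaSiO3: 94.17 g
Total batch = 1126 g; LOI loss = 126.2 g; yield = 88.79%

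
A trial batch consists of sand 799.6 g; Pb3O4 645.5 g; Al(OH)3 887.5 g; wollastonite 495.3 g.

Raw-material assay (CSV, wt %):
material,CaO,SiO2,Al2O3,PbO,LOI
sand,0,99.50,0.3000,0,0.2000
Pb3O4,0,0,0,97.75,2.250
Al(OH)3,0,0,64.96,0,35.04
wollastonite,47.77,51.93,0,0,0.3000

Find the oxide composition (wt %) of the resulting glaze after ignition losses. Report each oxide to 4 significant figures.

The whole derivation holds full float precision at all times — values along the way are printed with 4-significant-digit rounding across the worked steps — every reported result takes exactly one rounding. The derived quantities are rebuilt from the weighed amounts on 2499 g of glass in full float precision (ignition loss, the totals, glass mass, the four compositions, yield), as they appear in the problem or the answer.
Oxide-by-oxide delivered mass:
  CaO: 495.3·0.4777 = 236.6 g
  SiO2: 799.6·0.9950 + 495.3·0.5193 = 1053 g
  Al2O3: 799.6·0.003000 + 887.5·0.6496 = 578.9 g
  PbO: 645.5·0.9775 = 631.0 g
LOI: 799.6·0.002000 + 645.5·0.02250 + 887.5·0.3504 + 495.3·0.003000 = 328.6 g
Resulting glass, batch − LOI: 2828 − 328.6 = 2499 g (matching Σ of the oxides)
each oxide over glass, ×100, is wt %

Glass mass = 2499 g (batch 2828 − LOI 328.6).
Composition: CaO 9.467%, SiO2 42.12%, Al2O3 23.16%, PbO 25.25%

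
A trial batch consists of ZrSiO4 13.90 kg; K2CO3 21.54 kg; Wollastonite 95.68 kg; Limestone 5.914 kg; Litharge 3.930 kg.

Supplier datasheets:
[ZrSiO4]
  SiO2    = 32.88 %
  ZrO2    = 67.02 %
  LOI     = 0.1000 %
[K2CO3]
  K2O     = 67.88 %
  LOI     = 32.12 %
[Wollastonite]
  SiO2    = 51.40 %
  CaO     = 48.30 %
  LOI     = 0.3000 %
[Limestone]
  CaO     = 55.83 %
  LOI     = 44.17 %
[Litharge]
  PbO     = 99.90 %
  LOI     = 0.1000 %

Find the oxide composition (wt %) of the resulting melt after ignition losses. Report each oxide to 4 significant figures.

The whole derivation maintains exact precision in every operation. Working values are displayed rounded to four significant digits in the printout; each reported figure takes a single rounding — all derived quantities are recomputed at full precision (yield, totals, glass mass, LOI, the five compositions) starting from the weights at 131.1 kg of glass exactly as shown in the problem or the answer.
Oxide masses out of the charge:
  SiO2: 13.90·0.3288 + 95.68·0.5140 = 53.75 kg
  K2O: 21.54·0.6788 = 14.62 kg
  PbO: 3.930·0.9990 = 3.926 kg
  ZrO2: 13.90·0.6702 = 9.316 kg
  CaO: 95.68·0.4830 + 5.914·0.5583 = 49.52 kg
LOI: 13.90·0.001000 + 21.54·0.3212 + 95.68·0.003000 + 5.914·0.4417 + 3.930·0.001000 = 9.836 kg
Resulting glass, batch − LOI: 141.0 − 9.836 = 131.1 kg (= Σ oxide masses)
each oxide over glass, ×100, is wt %

Glass mass = 131.1 kg (batch 141.0 − LOI 9.836).
Composition: SiO2 40.99%, K2O 11.15%, PbO 2.994%, ZrO2 7.104%, CaO 37.76%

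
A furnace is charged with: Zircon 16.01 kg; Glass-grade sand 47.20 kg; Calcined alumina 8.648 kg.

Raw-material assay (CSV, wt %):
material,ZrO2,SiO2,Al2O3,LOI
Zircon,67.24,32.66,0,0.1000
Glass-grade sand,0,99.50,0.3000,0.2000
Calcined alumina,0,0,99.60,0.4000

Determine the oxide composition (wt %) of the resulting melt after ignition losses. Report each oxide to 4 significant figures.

Glass mass = 71.71 kg (batch 71.86 − LOI 0.1450).
Composition: ZrO2 15.01%, SiO2 72.78%, Al2O3 12.21%

In-progress results are printed with 4-significant-digit rounding within the worked lines. Full float precision is kept at each step — each reported value is rounded a single time — the derived quantities (glass mass, the totals, three oxide percentages, yield, LOI) are carried at exact precision from the batch weights per 71.71 kg of glass precisely as stated by question or answer.
What the batch supplies per oxide:
  ZrO2: 16.01·0.6724 = 10.77 kg
  SiO2: 16.01·0.3266 + 47.20·0.9950 = 52.19 kg
  Al2O3: 47.20·0.003000 + 8.648·0.9960 = 8.755 kg
LOI: 16.01·0.001000 + 47.20·0.002000 + 8.648·0.004000 = 0.1450 kg
The glass mass, total less LOI, = 71.86 − 0.1450 = 71.71 kg (= the summed oxide contributions)
each oxide over glass, ×100, is wt %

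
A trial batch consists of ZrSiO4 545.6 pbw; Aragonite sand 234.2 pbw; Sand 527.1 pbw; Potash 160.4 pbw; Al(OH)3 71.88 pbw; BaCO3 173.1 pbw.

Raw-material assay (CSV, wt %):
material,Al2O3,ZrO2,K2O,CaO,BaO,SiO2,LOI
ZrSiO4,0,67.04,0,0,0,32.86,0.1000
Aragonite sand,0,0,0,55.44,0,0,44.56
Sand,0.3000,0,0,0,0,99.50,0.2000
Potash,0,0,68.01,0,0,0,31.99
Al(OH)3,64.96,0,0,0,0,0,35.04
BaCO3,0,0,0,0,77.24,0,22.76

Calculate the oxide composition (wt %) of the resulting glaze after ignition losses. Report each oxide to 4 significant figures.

In-progress results are shown rounded to four significant figures on the page. Every computation holds exact precision through every step. Exactly one rounding lands on every reported result; the derived quantities (net glass mass, six oxide percentages, the totals, ignition loss, yield) are computed using the weight values for 1490 pbw of glass in full float precision as written in question or answer.
Oxide masses out of the charge:
  Al2O3: 527.1·0.003000 + 71.88·0.6496 = 48.27 pbw
  ZrO2: 545.6·0.6704 = 365.8 pbw
  K2O: 160.4·0.6801 = 109.1 pbw
  CaO: 234.2·0.5544 = 129.8 pbw
  BaO: 173.1·0.7724 = 133.7 pbw
  SiO2: 545.6·0.3286 + 527.1·0.9950 = 703.7 pbw
LOI: 545.6·0.001000 + 234.2·0.4456 + 527.1·0.002000 + 160.4·0.3199 + 71.88·0.3504 + 173.1·0.2276 = 221.9 pbw
batch − LOI leaves glass = 1712 − 221.9 = 1490 pbw (the oxide masses sum to this)
wt % = 100 × oxide mass / glass mass

Glass mass = 1490 pbw (batch 1712 − LOI 221.9).
Composition: Al2O3 3.239%, ZrO2 24.54%, K2O 7.319%, CaO 8.712%, BaO 8.971%, SiO2 47.22%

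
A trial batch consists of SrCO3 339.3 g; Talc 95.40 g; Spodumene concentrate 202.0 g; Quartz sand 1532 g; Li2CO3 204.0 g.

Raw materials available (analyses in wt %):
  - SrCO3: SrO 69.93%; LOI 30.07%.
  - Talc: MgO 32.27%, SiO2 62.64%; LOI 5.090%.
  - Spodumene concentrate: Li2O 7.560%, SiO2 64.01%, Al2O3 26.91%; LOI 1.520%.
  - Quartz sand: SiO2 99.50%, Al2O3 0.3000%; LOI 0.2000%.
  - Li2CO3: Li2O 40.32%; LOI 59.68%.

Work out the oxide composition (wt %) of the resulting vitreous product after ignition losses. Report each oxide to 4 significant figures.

Exact precision is kept in all steps — mid-chain values are displayed (rounded to four significant figures) within the worked lines — every reported number receives exactly one rounding; derived quantities, including net glass mass, the totals, the yield, the five compositions, LOI, are recomputed from the batch weights at 2138 g of glass at exact precision as written in question or answer.
Per-oxide mass from batch:
  MgO: 95.40·0.3227 = 30.79 g
  Li2O: 202.0·0.07560 + 204.0·0.4032 = 97.52 g
  SrO: 339.3·0.6993 = 237.3 g
  SiO2: 95.40·0.6264 + 202.0·0.6401 + 1532·0.9950 = 1713 g
  Al2O3: 202.0·0.2691 + 1532·0.003000 = 58.95 g
LOI: 339.3·0.3007 + 95.40·0.05090 + 202.0·0.01520 + 1532·0.002000 + 204.0·0.5968 = 234.8 g
Glass = total batch minus LOI = 2373 − 234.8 = 2138 g (= the summed oxide contributions)
wt % = 100 × oxide mass / glass mass

Glass mass = 2138 g (batch 2373 − LOI 234.8).
Composition: MgO 1.440%, Li2O 4.562%, SrO 11.10%, SiO2 80.14%, Al2O3 2.758%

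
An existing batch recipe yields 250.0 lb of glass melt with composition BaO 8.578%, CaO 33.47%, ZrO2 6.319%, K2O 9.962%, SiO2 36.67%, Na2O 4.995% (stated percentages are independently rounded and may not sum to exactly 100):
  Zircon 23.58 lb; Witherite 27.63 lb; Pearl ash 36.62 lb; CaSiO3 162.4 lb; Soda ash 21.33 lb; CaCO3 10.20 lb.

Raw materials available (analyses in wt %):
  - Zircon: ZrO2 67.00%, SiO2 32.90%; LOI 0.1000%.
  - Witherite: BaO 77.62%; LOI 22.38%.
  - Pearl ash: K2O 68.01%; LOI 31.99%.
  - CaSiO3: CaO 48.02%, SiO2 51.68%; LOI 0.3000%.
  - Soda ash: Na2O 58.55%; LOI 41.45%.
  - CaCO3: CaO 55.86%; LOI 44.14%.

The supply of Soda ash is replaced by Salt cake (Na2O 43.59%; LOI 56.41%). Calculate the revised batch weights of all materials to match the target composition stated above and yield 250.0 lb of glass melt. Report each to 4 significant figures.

The working math holds full precision in every operation; the intermediate values are shown rounded to 4 significant digits on the page — exactly one rounding goes into each reported result; all derived quantities, including ignition loss, the totals, glass mass, six oxide percentages, the yield, are carried from the weighed amounts at 250.0 lb of glass at exact precision exactly as shown in either problem or answer.
Target oxide masses per 250.0 lb glass melt:
  BaO: 8.578% × 250.0 = 21.44 lb
  CaO: 33.47% × 250.0 = 83.68 lb
  ZrO2: 6.319% × 250.0 = 15.80 lb
  K2O: 9.962% × 250.0 = 24.90 lb
  SiO2: 36.67% × 250.0 = 91.68 lb
  Na2O: 4.995% × 250.0 = 12.49 lb
Balance tally, oxide-wise, working from each reported weight, under the basis named above (each sum matches its target mass up to rounding of the answer):
  BaO: 27.63·0.7762 = 21.45 lb (target 21.44 lb)
  CaO: 162.4·0.4802 + 10.20·0.5586 = 83.68 lb (target 83.68 lb)
  ZrO2: 23.58·0.6700 = 15.80 lb (target 15.80 lb)
  K2O: 36.62·0.6801 = 24.91 lb (target 24.90 lb)
  SiO2: 23.58·0.3290 + 162.4·0.5168 = 91.69 lb (target 91.68 lb)
  Na2O: 28.65·0.4359 = 12.49 lb (target 12.49 lb)
The glass-mass cross-check: total charge less LOI = 250.0 lb (the Σ of target masses is 250.0 lb; stated basis 250.0 lb — any gap is answer rounding).
Total batch = Σ batch = 289.1 lb; the LOI term Σ batch·LOI equals 39.07 lb; as yield: glass ÷ batch → 86.48%.

Revised batch per 250.0 lb glass melt:
  Zircon: 23.58 lb
  Witherite: 27.63 lb
  Pearl ash: 36.62 lb
  CaSiO3: 162.4 lb
  Salt cake: 28.65 lb
  CaCO3: 10.20 lb
Total batch = 289.1 lb; LOI loss = 39.07 lb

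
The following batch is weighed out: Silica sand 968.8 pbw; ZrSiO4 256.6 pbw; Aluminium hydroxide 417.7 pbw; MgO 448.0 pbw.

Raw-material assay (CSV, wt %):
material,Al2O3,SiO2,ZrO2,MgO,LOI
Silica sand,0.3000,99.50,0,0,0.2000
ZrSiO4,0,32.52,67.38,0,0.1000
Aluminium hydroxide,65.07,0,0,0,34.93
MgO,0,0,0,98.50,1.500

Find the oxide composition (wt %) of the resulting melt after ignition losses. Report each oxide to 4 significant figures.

All arithmetic runs at full precision from start to finish; working values are displayed (rounded to four significant figures) as written; each reported number is rounded only once. The derived quantities (yield, totals, net glass mass, four oxide percentages, LOI) are rebuilt starting from the weights at 1936 pbw of glass at full precision as given in the problem or the answer.
Delivered oxide masses:
  Al2O3: 968.8·0.003000 + 417.7·0.6507 = 274.7 pbw
  SiO2: 968.8·0.9950 + 256.6·0.3252 = 1047 pbw
  ZrO2: 256.6·0.6738 = 172.9 pbw
  MgO: 448.0·0.9850 = 441.3 pbw
LOI: 968.8·0.002000 + 256.6·0.001000 + 417.7·0.3493 + 448.0·0.01500 = 154.8 pbw
Glass mass = batch − LOI = 2091 − 154.8 = 1936 pbw (equal to the oxide-mass sum)
each wt % is 100 × oxide ÷ glass

Glass mass = 1936 pbw (batch 2091 − LOI 154.8).
Composition: Al2O3 14.19%, SiO2 54.09%, ZrO2 8.929%, MgO 22.79%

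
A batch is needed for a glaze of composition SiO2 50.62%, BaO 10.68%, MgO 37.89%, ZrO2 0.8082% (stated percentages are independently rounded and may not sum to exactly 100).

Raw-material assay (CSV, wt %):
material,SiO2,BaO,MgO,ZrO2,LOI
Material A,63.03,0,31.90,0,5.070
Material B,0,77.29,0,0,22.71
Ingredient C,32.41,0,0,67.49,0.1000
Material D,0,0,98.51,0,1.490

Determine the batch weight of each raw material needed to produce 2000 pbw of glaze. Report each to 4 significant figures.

Each numeric step carries full precision at each step; the intermediate values appear with 4-significant-digit rounding as written; each reported value takes exactly one rounding; all derived quantities (the totals, LOI, net glass mass, four oxide percentages, the yield) are carried from the weighed amounts on 2000 pbw of glass at exact precision, as set out in the question or the answer.
Target masses of each oxide per 2000 pbw glaze:
  SiO2: 50.62% × 2000 = 1012 pbw
  BaO: 10.68% × 2000 = 213.6 pbw
  MgO: 37.89% × 2000 = 757.8 pbw
  ZrO2: 0.8082% × 2000 = 16.16 pbw
Balance tally, oxide-wise, using the reported weights, at the basis given (delivered sums recover each target exact up to rounding of places):
  SiO2: 1594·0.6303 + 23.95·0.3241 = 1012 pbw (target 1012 pbw)
  BaO: 276.4·0.7729 = 213.6 pbw (target 213.6 pbw)
  MgO: 1594·0.3190 + 253.1·0.9851 = 757.8 pbw (target 757.8 pbw)
  ZrO2: 23.95·0.6749 = 16.16 pbw (target 16.16 pbw)
Glass-mass bookkeeping: net batch after ignition = 2000 pbw (the Σ of target masses is 2000 pbw; the stated basis being 2000 pbw — a pure rounding effect).
Summing the batch: Σ batch = 2147 pbw; LOI loss = Σ batch·LOI = 147.4 pbw; the yield ratio, glass ÷ batch: 93.14%.

Batch per 2000 pbw glaze:
  Material A: 1594 pbw
  Material B: 276.4 pbw
  Ingredient C: 23.95 pbw
  Material D: 253.1 pbw
Total batch = 2147 pbw; LOI loss = 147.4 pbw; yield = 93.14%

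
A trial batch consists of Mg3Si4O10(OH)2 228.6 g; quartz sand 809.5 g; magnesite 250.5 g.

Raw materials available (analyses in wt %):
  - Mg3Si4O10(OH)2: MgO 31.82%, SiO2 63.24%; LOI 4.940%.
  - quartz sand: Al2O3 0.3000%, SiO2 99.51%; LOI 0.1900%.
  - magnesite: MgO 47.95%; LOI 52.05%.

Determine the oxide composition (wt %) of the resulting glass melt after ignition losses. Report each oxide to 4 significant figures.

Glass mass = 1145 g (batch 1289 − LOI 143.2).
Composition: Al2O3 0.2120%, MgO 16.84%, SiO2 82.95%

Full precision is kept all the way through. The intermediate values are shown, rounded to four significant figures, across the worked steps. Each reported result takes exactly one rounding; the derived quantities are recomputed from the weighed amounts on 1145 g of glass in full float precision (the three compositions, LOI, net glass mass, the yield, the totals), as they appear in the problem or answer text.
What the batch supplies per oxide:
  Al2O3: 809.5·0.003000 = 2.429 g
  MgO: 228.6·0.3182 + 250.5·0.4795 = 192.9 g
  SiO2: 228.6·0.6324 + 809.5·0.9951 = 950.1 g
LOI: 228.6·0.04940 + 809.5·0.001900 + 250.5·0.5205 = 143.2 g
batch − LOI leaves glass = 1289 − 143.2 = 1145 g (matching Σ of the oxides)
each wt % is 100 × oxide ÷ glass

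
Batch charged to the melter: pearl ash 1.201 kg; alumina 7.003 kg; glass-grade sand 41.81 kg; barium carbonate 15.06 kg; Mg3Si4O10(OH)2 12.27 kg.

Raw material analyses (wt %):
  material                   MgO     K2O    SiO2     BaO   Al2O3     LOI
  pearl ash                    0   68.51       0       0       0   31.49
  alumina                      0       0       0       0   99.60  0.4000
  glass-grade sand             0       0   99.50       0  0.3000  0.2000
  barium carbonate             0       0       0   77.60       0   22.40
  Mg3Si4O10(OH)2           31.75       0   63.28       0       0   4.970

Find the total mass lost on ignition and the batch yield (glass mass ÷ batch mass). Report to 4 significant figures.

LOI loss = 4.473 kg; glass = 72.87 kg; yield = 94.22%

All internal work maintains full precision throughout; working values are shown with 4-significant-digit rounding on the page; every reported value takes exactly one rounding — derived quantities are rebuilt at exact precision (net glass mass, ignition loss, yield, the five compositions, the totals) using the weight values at 72.87 kg of glass, precisely as stated by problem or answer.
LOI of each material in turn:
  pearl ash: 1.201 × 0.3149 = 0.3782 kg
  alumina: 7.003 × 0.004000 = 0.02801 kg
  glass-grade sand: 41.81 × 0.002000 = 0.08362 kg
  barium carbonate: 15.06 × 0.2240 = 3.373 kg
  Mg3Si4O10(OH)2: 12.27 × 0.04970 = 0.6098 kg
Total LOI = 4.473 kg
Glass = batch − LOI = 77.34 − 4.473 = 72.87 kg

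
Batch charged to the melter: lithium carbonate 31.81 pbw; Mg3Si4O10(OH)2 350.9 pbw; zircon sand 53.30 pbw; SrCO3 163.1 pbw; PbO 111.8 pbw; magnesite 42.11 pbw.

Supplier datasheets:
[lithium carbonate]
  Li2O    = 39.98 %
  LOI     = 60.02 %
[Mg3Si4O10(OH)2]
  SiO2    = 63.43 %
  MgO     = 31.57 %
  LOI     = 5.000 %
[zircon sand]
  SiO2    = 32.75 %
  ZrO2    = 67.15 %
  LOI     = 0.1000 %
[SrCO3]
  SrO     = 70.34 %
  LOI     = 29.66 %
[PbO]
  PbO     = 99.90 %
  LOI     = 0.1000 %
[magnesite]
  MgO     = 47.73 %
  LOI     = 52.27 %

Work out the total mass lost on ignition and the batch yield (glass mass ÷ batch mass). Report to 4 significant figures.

Mid-chain values appear rounded to 4 significant digits as written — every computation maintains exact precision end to end; each reported result carries a single rounding — derived quantities (the totals, LOI, six oxide percentages, the yield, net glass mass) are re-derived from the weighed amounts at 645.8 pbw of glass at full float precision, exactly as printed in the problem or the answer.
Per-material ignition loss:
  lithium carbonate: 31.81 × 0.6002 = 19.09 pbw
  Mg3Si4O10(OH)2: 350.9 × 0.05000 = 17.54 pbw
  zircon sand: 53.30 × 0.001000 = 0.05330 pbw
  SrCO3: 163.1 × 0.2966 = 48.38 pbw
  PbO: 111.8 × 0.001000 = 0.1118 pbw
  magnesite: 42.11 × 0.5227 = 22.01 pbw
Total LOI = 107.2 pbw
Glass = batch − LOI = 753.0 − 107.2 = 645.8 pbw

LOI loss = 107.2 pbw; glass = 645.8 pbw; yield = 85.77%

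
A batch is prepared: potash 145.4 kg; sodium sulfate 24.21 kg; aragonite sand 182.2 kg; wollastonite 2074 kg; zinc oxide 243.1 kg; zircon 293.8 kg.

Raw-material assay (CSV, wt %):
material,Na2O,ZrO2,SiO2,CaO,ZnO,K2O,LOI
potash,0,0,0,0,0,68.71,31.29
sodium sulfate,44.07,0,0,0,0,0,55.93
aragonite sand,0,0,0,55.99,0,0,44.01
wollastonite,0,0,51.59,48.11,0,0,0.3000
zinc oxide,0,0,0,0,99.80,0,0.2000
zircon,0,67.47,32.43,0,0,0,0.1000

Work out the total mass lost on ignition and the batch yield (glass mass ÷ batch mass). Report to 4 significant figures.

LOI loss = 146.2 kg; glass = 2816 kg; yield = 95.06%

The intermediate values are rounded to 4 significant figures wherever printed. The whole derivation keeps full precision through the solve; a single rounding finalizes every reported result — derived quantities, including the six compositions, the yield, LOI, net glass mass, the totals, are rebuilt starting from the weights on 2816 kg of glass at full float precision, as set out in question or answer.
LOI of each material in turn:
  potash: 145.4 × 0.3129 = 45.50 kg
  sodium sulfate: 24.21 × 0.5593 = 13.54 kg
  aragonite sand: 182.2 × 0.4401 = 80.19 kg
  wollastonite: 2074 × 0.003000 = 6.222 kg
  zinc oxide: 243.1 × 0.002000 = 0.4862 kg
  zircon: 293.8 × 0.001000 = 0.2938 kg
Total LOI = 146.2 kg
Glass = batch − LOI = 2963 − 146.2 = 2816 kg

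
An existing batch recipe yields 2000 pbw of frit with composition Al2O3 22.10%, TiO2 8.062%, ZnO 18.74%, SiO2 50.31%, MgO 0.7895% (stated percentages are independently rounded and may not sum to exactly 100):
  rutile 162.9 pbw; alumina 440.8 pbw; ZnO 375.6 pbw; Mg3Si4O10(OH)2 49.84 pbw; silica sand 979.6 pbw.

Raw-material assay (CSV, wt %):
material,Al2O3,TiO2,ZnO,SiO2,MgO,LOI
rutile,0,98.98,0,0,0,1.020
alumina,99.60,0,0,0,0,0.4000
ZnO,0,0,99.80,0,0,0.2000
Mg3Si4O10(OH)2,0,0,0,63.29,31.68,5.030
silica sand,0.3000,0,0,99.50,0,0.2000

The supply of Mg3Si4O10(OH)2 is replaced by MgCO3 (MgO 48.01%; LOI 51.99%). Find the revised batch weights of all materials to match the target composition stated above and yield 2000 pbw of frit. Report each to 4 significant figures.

Values along the way are printed with 4-significant-figure rounding at each printed step; the whole derivation keeps exact precision in every operation. Each reported figure is rounded exactly once — derived quantities (ignition loss, totals, the five compositions, yield, net glass mass) are recomputed at exact precision from the batch weights per 2000 pbw of glass, as given in the problem or answer text.
Target oxide masses per 2000 pbw frit:
  Al2O3: 22.10% × 2000 = 442.0 pbw
  TiO2: 8.062% × 2000 = 161.2 pbw
  ZnO: 18.74% × 2000 = 374.8 pbw
  SiO2: 50.31% × 2000 = 1006 pbw
  MgO: 0.7895% × 2000 = 15.79 pbw
Checking each oxide sum from the weights as reported, on the stated basis (sums match the target masses within answer rounding):
  Al2O3: 440.7·0.9960 + 1011·0.003000 = 442.0 pbw (target 442.0 pbw)
  TiO2: 162.9·0.9898 = 161.2 pbw (target 161.2 pbw)
  ZnO: 375.6·0.9980 = 374.8 pbw (target 374.8 pbw)
  SiO2: 1011·0.9950 = 1006 pbw (target 1006 pbw)
  MgO: 32.89·0.4801 = 15.79 pbw (target 15.79 pbw)
Auditing the glass mass value: the batch minus its LOI: 2000 pbw (the targets, summed, come to 2000 pbw; versus the stated basis of 2000 pbw — differing by rounding only).
Batch total: Σ batch = 2023 pbw; Σ batch·LOI gives LOI loss = 23.30 pbw; glass ÷ batch gives a yield of 98.85%.

Revised batch per 2000 pbw frit:
  rutile: 162.9 pbw
  alumina: 440.7 pbw
  ZnO: 375.6 pbw
  MgCO3: 32.89 pbw
  silica sand: 1011 pbw
Total batch = 2023 pbw; LOI loss = 23.30 pbw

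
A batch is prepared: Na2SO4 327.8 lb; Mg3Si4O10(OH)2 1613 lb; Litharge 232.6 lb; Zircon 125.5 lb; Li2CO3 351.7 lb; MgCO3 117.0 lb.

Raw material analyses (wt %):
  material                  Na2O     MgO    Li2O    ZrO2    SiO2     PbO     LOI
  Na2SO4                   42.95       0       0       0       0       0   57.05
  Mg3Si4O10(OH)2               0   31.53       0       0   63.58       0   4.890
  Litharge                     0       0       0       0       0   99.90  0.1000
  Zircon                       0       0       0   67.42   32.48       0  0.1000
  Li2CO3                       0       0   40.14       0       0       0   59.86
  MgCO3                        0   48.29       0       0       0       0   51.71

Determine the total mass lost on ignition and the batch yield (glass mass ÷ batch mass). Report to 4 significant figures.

All internal work holds full precision from first step to last; values along the way are shown rounded off to 4 significant figures within the worked lines; every reported figure receives exactly one rounding; the derived quantities are recomputed starting from the weights for 2230 lb of glass in full float precision (yield, six oxide percentages, net glass mass, totals, LOI) as they appear in question or answer.
Loss on ignition, line by line:
  Na2SO4: 327.8 × 0.5705 = 187.0 lb
  Mg3Si4O10(OH)2: 1613 × 0.04890 = 78.88 lb
  Litharge: 232.6 × 0.001000 = 0.2326 lb
  Zircon: 125.5 × 0.001000 = 0.1255 lb
  Li2CO3: 351.7 × 0.5986 = 210.5 lb
  MgCO3: 117.0 × 0.5171 = 60.50 lb
Total LOI = 537.3 lb
Glass = batch − LOI = 2768 − 537.3 = 2230 lb

LOI loss = 537.3 lb; glass = 2230 lb; yield = 80.59%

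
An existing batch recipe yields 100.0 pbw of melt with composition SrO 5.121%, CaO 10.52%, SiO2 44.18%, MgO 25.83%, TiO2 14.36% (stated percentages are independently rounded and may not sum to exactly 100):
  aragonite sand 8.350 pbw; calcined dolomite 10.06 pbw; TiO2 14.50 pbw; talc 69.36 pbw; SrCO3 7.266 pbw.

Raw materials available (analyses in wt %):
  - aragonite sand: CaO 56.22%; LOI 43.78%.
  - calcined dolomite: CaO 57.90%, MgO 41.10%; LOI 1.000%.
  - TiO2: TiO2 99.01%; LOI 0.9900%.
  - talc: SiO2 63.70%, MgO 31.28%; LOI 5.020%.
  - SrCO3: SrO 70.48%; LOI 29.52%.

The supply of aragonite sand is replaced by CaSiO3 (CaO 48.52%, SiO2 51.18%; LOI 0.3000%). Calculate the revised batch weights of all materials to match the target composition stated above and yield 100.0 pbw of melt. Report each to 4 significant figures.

Mid-chain values are rounded to four significant figures as shown. The whole derivation holds full precision at each step; every reported number is rounded a single time; all derived quantities (the yield, totals, the five compositions, ignition loss, net glass mass) are computed at full precision from the batch weights at 100.0 pbw of glass as set out in problem or answer.
Target masses of each oxide per 100.0 pbw melt:
  SrO: 5.121% × 100.0 = 5.121 pbw
  CaO: 10.52% × 100.0 = 10.52 pbw
  SiO2: 44.18% × 100.0 = 44.18 pbw
  MgO: 25.83% × 100.0 = 25.83 pbw
  TiO2: 14.36% × 100.0 = 14.36 pbw
Sums-versus-targets review with the batch weights as given, versus the basis set out (delivered sums recover each target inside rounding margins):
  SrO: 7.266·0.7048 = 5.121 pbw (target 5.121 pbw)
  CaO: 5.593·0.4852 + 13.48·0.5790 = 10.52 pbw (target 10.52 pbw)
  SiO2: 5.593·0.5118 + 64.86·0.6370 = 44.18 pbw (target 44.18 pbw)
  MgO: 13.48·0.4110 + 64.86·0.3128 = 25.83 pbw (target 25.83 pbw)
  TiO2: 14.50·0.9901 = 14.36 pbw (target 14.36 pbw)
Consistency of the glass mass: total batch − LOI = 100.0 pbw (oxide target masses add up to 100.0 pbw; the stated basis being 100.0 pbw — gaps are rounding artifacts).
Summing the batch: Σ batch = 105.7 pbw; LOI removed, Σ of batch·LOI: 5.696 pbw; glass ÷ batch gives a yield of 94.61%.

Revised batch per 100.0 pbw melt:
  CaSiO3: 5.593 pbw
  calcined dolomite: 13.48 pbw
  TiO2: 14.50 pbw
  talc: 64.86 pbw
  SrCO3: 7.266 pbw
Total batch = 105.7 pbw; LOI loss = 5.696 pbw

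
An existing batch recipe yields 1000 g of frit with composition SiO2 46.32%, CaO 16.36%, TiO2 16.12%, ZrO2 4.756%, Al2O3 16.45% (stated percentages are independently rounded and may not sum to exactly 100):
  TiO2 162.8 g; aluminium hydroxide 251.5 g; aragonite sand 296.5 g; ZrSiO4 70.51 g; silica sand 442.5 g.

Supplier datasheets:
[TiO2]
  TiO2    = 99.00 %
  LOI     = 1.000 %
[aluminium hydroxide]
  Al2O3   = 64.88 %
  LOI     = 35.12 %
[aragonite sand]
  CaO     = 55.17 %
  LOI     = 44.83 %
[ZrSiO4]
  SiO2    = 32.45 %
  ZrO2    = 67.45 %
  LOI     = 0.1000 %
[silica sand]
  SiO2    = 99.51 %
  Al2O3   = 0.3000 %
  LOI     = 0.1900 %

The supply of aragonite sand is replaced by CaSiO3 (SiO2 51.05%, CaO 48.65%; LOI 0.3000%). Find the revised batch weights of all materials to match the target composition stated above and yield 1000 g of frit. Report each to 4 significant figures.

Revised batch per 1000 g frit:
  TiO2: 162.8 g
  aluminium hydroxide: 252.3 g
  CaSiO3: 336.3 g
  ZrSiO4: 70.51 g
  silica sand: 270.0 g
Total batch = 1092 g; LOI loss = 91.83 g

The whole derivation holds exact precision in all steps. In-progress results are shown with 4-significant-figure rounding when written out; each reported value is rounded just once. The derived quantities, including the yield, glass mass, LOI, totals, the five compositions, are recomputed from the batch weights on 1000 g of glass in full precision precisely as stated by question or answer.
Target oxide masses per 1000 g frit:
  SiO2: 46.32% × 1000 = 463.2 g
  CaO: 16.36% × 1000 = 163.6 g
  TiO2: 16.12% × 1000 = 161.2 g
  ZrO2: 4.756% × 1000 = 47.56 g
  Al2O3: 16.45% × 1000 = 164.5 g
Checking each oxide sum using the reported weights, relative to the basis at hand (every target is met by its sum net of answer rounding effects):
  SiO2: 336.3·0.5105 + 70.51·0.3245 + 270.0·0.9951 = 463.2 g (target 463.2 g)
  CaO: 336.3·0.4865 = 163.6 g (target 163.6 g)
  TiO2: 162.8·0.9900 = 161.2 g (target 161.2 g)
  ZrO2: 70.51·0.6745 = 47.56 g (target 47.56 g)
  Al2O3: 252.3·0.6488 + 270.0·0.003000 = 164.5 g (target 164.5 g)
Glass-mass bookkeeping: Σ batch − LOI loss = 1000 g (targets for the oxides total 1000 g; versus the stated basis of 1000 g — differing by rounding only).
Batch grand total — Σ batch = 1092 g; Σ batch·LOI gives LOI loss = 91.83 g; as yield: glass ÷ batch → 91.59%.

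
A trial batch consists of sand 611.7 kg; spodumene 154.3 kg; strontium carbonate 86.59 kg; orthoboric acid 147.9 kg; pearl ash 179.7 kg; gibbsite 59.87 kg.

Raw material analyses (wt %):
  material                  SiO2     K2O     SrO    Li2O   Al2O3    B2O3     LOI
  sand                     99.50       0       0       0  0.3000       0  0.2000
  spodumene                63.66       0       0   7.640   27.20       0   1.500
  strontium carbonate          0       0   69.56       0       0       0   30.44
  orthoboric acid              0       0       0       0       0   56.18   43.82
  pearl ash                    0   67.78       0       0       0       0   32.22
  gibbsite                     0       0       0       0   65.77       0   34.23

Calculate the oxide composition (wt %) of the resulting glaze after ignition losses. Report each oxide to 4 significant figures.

Glass mass = 1067 kg (batch 1240 − LOI 173.1).
Composition: SiO2 66.25%, K2O 11.42%, SrO 5.645%, Li2O 1.105%, Al2O3 7.796%, B2O3 7.788%

All internal work keeps full precision in all steps; mid-chain values appear, rounded to four significant digits, in the printout. Every reported figure is rounded once only — all derived quantities are re-derived using the weight values at 1067 kg of glass in full float precision (the totals, glass mass, ignition loss, the six compositions, the yield) precisely as stated by the question or the answer.
Per-oxide mass from batch:
  SiO2: 611.7·0.9950 + 154.3·0.6366 = 706.9 kg
  K2O: 179.7·0.6778 = 121.8 kg
  SrO: 86.59·0.6956 = 60.23 kg
  Li2O: 154.3·0.07640 = 11.79 kg
  Al2O3: 611.7·0.003000 + 154.3·0.2720 + 59.87·0.6577 = 83.18 kg
  B2O3: 147.9·0.5618 = 83.09 kg
LOI: 611.7·0.002000 + 154.3·0.01500 + 86.59·0.3044 + 147.9·0.4382 + 179.7·0.3222 + 59.87·0.3423 = 173.1 kg
Resulting glass, batch − LOI: 1240 − 173.1 = 1067 kg (equal to the oxide-mass sum)
percent by weight: oxide/glass ×100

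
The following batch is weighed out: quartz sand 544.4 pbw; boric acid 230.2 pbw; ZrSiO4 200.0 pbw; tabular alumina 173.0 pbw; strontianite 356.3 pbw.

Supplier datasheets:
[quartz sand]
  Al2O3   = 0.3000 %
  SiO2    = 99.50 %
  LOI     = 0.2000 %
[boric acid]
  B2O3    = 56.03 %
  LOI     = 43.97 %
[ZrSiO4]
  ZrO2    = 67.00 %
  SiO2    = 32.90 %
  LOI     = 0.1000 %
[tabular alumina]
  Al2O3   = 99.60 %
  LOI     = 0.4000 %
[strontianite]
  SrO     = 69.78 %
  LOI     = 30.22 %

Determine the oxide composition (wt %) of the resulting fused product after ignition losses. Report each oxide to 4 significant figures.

Glass mass = 1293 pbw (batch 1504 − LOI 210.9).
Composition: Al2O3 13.45%, SrO 19.23%, ZrO2 10.36%, B2O3 9.975%, SiO2 46.98%

Intermediates are displayed rounded to four significant figures alongside each step; the working math carries full float precision at each step. A single rounding finalizes every reported value. The derived quantities, which include yield, net glass mass, totals, five oxide percentages, LOI, are carried in full float precision, as quoted within the question or the answer, using the weight values at 1293 pbw of glass.
Mass of each oxide from the mix:
  Al2O3: 544.4·0.003000 + 173.0·0.9960 = 173.9 pbw
  SrO: 356.3·0.6978 = 248.6 pbw
  ZrO2: 200.0·0.6700 = 134.0 pbw
  B2O3: 230.2·0.5603 = 129.0 pbw
  SiO2: 544.4·0.9950 + 200.0·0.3290 = 607.5 pbw
LOI: 544.4·0.002000 + 230.2·0.4397 + 200.0·0.001000 + 173.0·0.004000 + 356.3·0.3022 = 210.9 pbw
Glass = total batch minus LOI = 1504 − 210.9 = 1293 pbw (the oxide masses sum to this)
each oxide over glass, ×100, is wt %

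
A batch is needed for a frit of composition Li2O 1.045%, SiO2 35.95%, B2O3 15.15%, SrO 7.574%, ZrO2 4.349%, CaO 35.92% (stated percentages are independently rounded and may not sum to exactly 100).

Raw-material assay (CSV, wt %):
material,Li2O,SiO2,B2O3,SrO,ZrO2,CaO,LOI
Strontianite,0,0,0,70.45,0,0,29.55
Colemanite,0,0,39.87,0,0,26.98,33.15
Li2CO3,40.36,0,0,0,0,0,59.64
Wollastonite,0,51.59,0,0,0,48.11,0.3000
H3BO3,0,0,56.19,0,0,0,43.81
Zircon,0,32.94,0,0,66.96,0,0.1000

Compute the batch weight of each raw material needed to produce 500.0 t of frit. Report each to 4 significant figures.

Batch per 500.0 t frit:
  Strontianite: 53.75 t
  Colemanite: 81.36 t
  Li2CO3: 12.95 t
  Wollastonite: 327.7 t
  H3BO3: 77.08 t
  Zircon: 32.47 t
Total batch = 585.3 t; LOI loss = 85.36 t; yield = 85.42%

All arithmetic maintains exact precision in all steps. Mid-chain values are displayed rounded off to 4 significant digits within the worked lines; each reported result takes exactly one rounding; the derived quantities are carried in exact precision (totals, the yield, net glass mass, the six compositions, ignition loss) from the weighed amounts for 500.0 t of glass as set out in question or answer.
Target oxide masses per 500.0 t frit:
  Li2O: 1.045% × 500.0 = 5.225 t
  SiO2: 35.95% × 500.0 = 179.8 t
  B2O3: 15.15% × 500.0 = 75.75 t
  SrO: 7.574% × 500.0 = 37.87 t
  ZrO2: 4.349% × 500.0 = 21.74 t
  CaO: 35.92% × 500.0 = 179.6 t
Sums-versus-targets review per the reported batch figures, on the stated basis (every target is met by its sum up to rounding of the answer):
  Li2O: 12.95·0.4036 = 5.227 t (target 5.225 t)
  SiO2: 327.7·0.5159 + 32.47·0.3294 = 179.8 t (target 179.8 t)
  B2O3: 81.36·0.3987 + 77.08·0.5619 = 75.75 t (target 75.75 t)
  SrO: 53.75·0.7045 = 37.87 t (target 37.87 t)
  ZrO2: 32.47·0.6696 = 21.74 t (target 21.74 t)
  CaO: 81.36·0.2698 + 327.7·0.4811 = 179.6 t (target 179.6 t)
Consistency of the glass mass: the batch minus its LOI: 499.9 t (per-oxide target masses sum to 499.9 t; basis as stated: 500.0 t — rounding explains the deltas).
Batch grand total — Σ batch = 585.3 t; LOI loss = Σ batch·LOI = 85.36 t; yield: glass divided by total = 85.42%.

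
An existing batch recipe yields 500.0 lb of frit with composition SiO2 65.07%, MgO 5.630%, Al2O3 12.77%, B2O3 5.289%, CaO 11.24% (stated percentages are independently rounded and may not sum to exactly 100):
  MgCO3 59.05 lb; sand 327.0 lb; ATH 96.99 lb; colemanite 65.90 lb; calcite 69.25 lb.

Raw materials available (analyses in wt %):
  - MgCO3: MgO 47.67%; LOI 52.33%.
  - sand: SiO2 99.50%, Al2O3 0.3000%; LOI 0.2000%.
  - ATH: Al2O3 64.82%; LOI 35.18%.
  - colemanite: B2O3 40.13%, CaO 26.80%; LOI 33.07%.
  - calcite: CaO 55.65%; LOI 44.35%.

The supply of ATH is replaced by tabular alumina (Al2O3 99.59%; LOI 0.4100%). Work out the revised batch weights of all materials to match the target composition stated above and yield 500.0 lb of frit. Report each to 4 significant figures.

Revised batch per 500.0 lb frit:
  MgCO3: 59.05 lb
  sand: 327.0 lb
  tabular alumina: 63.13 lb
  colemanite: 65.90 lb
  calcite: 69.25 lb
Total batch = 584.3 lb; LOI loss = 84.32 lb

Each numeric step holds full float precision at all times; mid-chain values are displayed (rounded to four significant figures) in the working. Each reported number carries a single rounding. The derived quantities, including ignition loss, the yield, totals, net glass mass, the five compositions, are rebuilt starting from the weights for 500.0 lb of glass in full float precision exactly as shown in problem or answer.
Target oxide masses per 500.0 lb frit:
  SiO2: 65.07% × 500.0 = 325.3 lb
  MgO: 5.630% × 500.0 = 28.15 lb
  Al2O3: 12.77% × 500.0 = 63.85 lb
  B2O3: 5.289% × 500.0 = 26.44 lb
  CaO: 11.24% × 500.0 = 56.20 lb
Per-oxide balance check from the weights as reported, per the basis as stated (oxide sums agree with the targets up to rounding of the answer):
  SiO2: 327.0·0.9950 = 325.4 lb (target 325.3 lb)
  MgO: 59.05·0.4767 = 28.15 lb (target 28.15 lb)
  Al2O3: 327.0·0.003000 + 63.13·0.9959 = 63.85 lb (target 63.85 lb)
  B2O3: 65.90·0.4013 = 26.45 lb (target 26.44 lb)
  CaO: 65.90·0.2680 + 69.25·0.5565 = 56.20 lb (target 56.20 lb)
Glass-mass closure: Σ batch − LOI loss = 500.0 lb (oxide target masses add up to 500.0 lb; the stated basis being 500.0 lb — deltas are rounding alone).
Batch total: Σ batch = 584.3 lb; ignition loss, Σ(batch × LOI) = 84.32 lb; the yield ratio, glass ÷ batch: 85.57%.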